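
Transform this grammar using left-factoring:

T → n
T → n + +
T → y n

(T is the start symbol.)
Left-factoring transforms A → αβ₁ | αβ₂ into A → αA' and A' → β₁ | β₂
(α is the longest common prefix among the alternatives). Repeat until
no nonterminal has two alternatives with a common prefix.

Round 1: T has alternatives sharing prefix 'n'. Introduce T': T → n T'
  Add: T' → ε
  Add: T' → + +

No remaining common prefixes — done.

Resulting grammar:
T → n T'
T' → ε
T' → + +
T → y n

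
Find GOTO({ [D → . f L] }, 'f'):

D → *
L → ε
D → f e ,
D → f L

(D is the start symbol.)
GOTO(I, 'f') = CLOSURE({ [A → αX.β] : [A → α.Xβ] ∈ I, X = 'f' })

Items with dot before 'f', with the dot advanced:
  [D → . f L] → [D → f . L]
Closure of the advanced items:
  [D → f . L] has the dot before L: add [L → .]

GOTO = { [D → f . L], [L → .] }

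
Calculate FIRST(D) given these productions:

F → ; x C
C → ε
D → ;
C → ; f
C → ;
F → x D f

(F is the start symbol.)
{ ';' }

To compute FIRST(D), examine every production with D on the left-hand side, reading each right-hand side left to right until a non-nullable symbol is reached.

From D → ;:
  - ';' is a terminal: add ';' and stop

Collecting: FIRST(D) = { ';' }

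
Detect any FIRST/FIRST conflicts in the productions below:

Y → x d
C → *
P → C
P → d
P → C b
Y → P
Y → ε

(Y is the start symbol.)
A FIRST/FIRST conflict occurs when two productions N → α and N → β for the same non-terminal have FIRST(α) ∩ FIRST(β) ≠ ∅ (with ε ∈ FIRST of a nullable right-hand side, so two nullable alternatives also conflict).

FIRST sets of the non-terminals at (or reachable through a nullable prefix from) the front of some alternative:
  FIRST(P) = { '*', 'd' }
  FIRST(C) = { '*' }

Productions for Y:
  Y → x d: FIRST = { 'x' }
  Y → P: FIRST = { '*', 'd' }
  Y → ε: FIRST = { ε }
Productions for P:
  P → C: FIRST = { '*' }
  P → d: FIRST = { 'd' }
  P → C b: FIRST = { '*' }
C has only one production, so no FIRST/FIRST conflict is possible there.

Conflict for P: P → C and P → C b
  Overlap: { '*' }

Answer: Yes. P → C / P → C b on { '*' }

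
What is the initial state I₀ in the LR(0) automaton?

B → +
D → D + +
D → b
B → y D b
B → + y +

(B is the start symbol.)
First, augment the grammar with B' → B
I₀ = CLOSURE({ [B' → . B] }):
  [B' → . B] has the dot before B: add [B → . +], [B → . y D b], [B → . + y +]
No further items can be added.

I₀ = { [B → . + y +], [B → . +], [B → . y D b], [B' → . B] }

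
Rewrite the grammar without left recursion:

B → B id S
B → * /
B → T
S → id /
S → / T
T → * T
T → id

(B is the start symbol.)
B → * / B'
B → T B'
B' → id S B'
B' → ε
S → id /
S → / T
T → * T
T → id

B is directly left-recursive. The standard transformation for
  A → A α₁ | ... | A α_m | β₁ | ... | β_n
is
  A  → β₁ A' | ... | β_n A'
  A' → α₁ A' | ... | α_m A' | ε

B → * / becomes B → * / B'
B → T becomes B → T B'
B → B id S becomes B' → id S B'
Add B' → ε

Productions for other non-terminals are unchanged:
  S → id /
  S → / T
  T → * T
  T → id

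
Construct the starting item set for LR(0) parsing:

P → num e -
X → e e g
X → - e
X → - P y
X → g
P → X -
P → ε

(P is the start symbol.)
{ [P → . X -], [P → . num e -], [P → .], [P' → . P], [X → . - P y], [X → . - e], [X → . e e g], [X → . g] }

First, augment the grammar with P' → P
I₀ = CLOSURE({ [P' → . P] }):
  [P' → . P] has the dot before P: add [P → . num e -], [P → . X -], [P → .]
  [P → . X -] has the dot before X: add [X → . e e g], [X → . - e], [X → . - P y], [X → . g]
No further items can be added.

I₀ = { [P → . X -], [P → . num e -], [P → .], [P' → . P], [X → . - P y], [X → . - e], [X → . e e g], [X → . g] }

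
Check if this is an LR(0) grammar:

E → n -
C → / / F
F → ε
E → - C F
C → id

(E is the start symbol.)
A grammar is LR(0) if no state in the canonical LR(0) collection has:
  - both a shift item (dot before a terminal) and a complete item (shift-reduce conflict), or
  - two or more complete items (reduce-reduce conflict; the accept item [E' → E .] counts as a complete item here).

Augment with E' → E and build the canonical LR(0) collection (I0 = CLOSURE({[E' → . E]}), then GOTO on every symbol after a dot until no new states appear). It has 11 states:
  I0: { [E → . - C F], [E → . n -], [E' → . E] }  — shift
  I1: { [C → . / / F], [C → . id], [E → - . C F] }  — shift
  I2: { [E' → E .] }  — accept
  I3: { [E → n . -] }  — shift
  I4: { [E → n - .] }  — reduce
  I5: { [C → / . / F] }  — shift
  I6: { [E → - C . F], [F → .] }  — reduce
  I7: { [C → id .] }  — reduce
  I8: { [E → - C F .] }  — reduce
  I9: { [C → / / . F], [F → .] }  — reduce
  I10: { [C → / / F .] }  — reduce

Every state is either a pure shift/goto state or contains exactly one complete item and nothing to shift — no conflicts. The grammar is LR(0).

Answer: Yes, the grammar is LR(0)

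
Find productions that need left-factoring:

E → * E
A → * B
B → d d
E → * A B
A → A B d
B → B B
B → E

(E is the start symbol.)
Yes, E has productions with common prefix '*'

Left-factoring is needed when two productions for the same non-terminal
share a common prefix on the right-hand side.

Productions for E:
  E → * E
  E → * A B
Productions for A:
  A → * B
  A → A B d
Productions for B:
  B → d d
  B → B B
  B → E

Found common prefix '*' in productions for E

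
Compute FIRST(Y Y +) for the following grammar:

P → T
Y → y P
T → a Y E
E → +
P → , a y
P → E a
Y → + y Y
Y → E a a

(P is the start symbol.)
{ '+', 'y' }

FIRST sets of the non-terminals involved (from the grammar, by fixed-point iteration):
  FIRST(Y) = { '+', 'y' }

To compute FIRST(Y Y +), process the symbols left to right:
Symbol Y is a non-terminal. Add FIRST(Y) \ {ε} = { '+', 'y' }
Y is not nullable (ε ∉ FIRST(Y)), so stop here.
FIRST(Y Y +) = { '+', 'y' }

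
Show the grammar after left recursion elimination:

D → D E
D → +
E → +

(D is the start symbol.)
D is directly left-recursive. The standard transformation for
  A → A α₁ | ... | A α_m | β₁ | ... | β_n
is
  A  → β₁ A' | ... | β_n A'
  A' → α₁ A' | ... | α_m A' | ε

D → + becomes D → + D'
D → D E becomes D' → E D'
Add D' → ε

Productions for other non-terminals are unchanged:
  E → +

Resulting grammar:
D → + D'
D' → E D'
D' → ε
E → +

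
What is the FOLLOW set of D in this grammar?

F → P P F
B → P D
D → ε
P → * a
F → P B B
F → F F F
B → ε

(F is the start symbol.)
{ $, '*' }

In B → P D: D is at the end, add FOLLOW(B)

The FOLLOW sets referred to above (computed the same way, to a fixed point):
  FOLLOW(B) = { $, '*' }

Taking the union: FOLLOW(D) = { $, '*' }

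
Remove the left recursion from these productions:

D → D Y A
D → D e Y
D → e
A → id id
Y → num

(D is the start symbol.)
D is directly left-recursive. The standard transformation for
  A → A α₁ | ... | A α_m | β₁ | ... | β_n
is
  A  → β₁ A' | ... | β_n A'
  A' → α₁ A' | ... | α_m A' | ε

D → e becomes D → e D'
D → D Y A becomes D' → Y A D'
D → D e Y becomes D' → e Y D'
Add D' → ε

Productions for other non-terminals are unchanged:
  A → id id
  Y → num

Resulting grammar:
D → e D'
D' → Y A D'
D' → e Y D'
D' → ε
A → id id
Y → num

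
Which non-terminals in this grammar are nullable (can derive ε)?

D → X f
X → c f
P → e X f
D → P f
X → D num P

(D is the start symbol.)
None

A non-terminal is nullable if it can derive ε (the empty string): either it has an ε-production, or it has a production whose right-hand side consists entirely of nullable non-terminals.

There are no ε-productions, so no non-terminal can derive ε.
No non-terminals are nullable.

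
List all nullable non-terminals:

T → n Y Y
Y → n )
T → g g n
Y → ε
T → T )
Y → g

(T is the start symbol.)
ε-productions: Y → ε
So Y is immediately nullable.
No further non-terminal can be added: every production for the remaining non-terminals contains a terminal or a non-nullable non-terminal.
Nullable = { 'Y' }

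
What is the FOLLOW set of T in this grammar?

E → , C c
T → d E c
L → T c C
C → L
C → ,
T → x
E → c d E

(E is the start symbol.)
In L → T c C: T is followed by c C, add FIRST(c C) \ {ε} = { 'c' }

Taking the union: FOLLOW(T) = { 'c' }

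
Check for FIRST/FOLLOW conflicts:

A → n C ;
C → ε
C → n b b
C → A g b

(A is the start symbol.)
Nullable non-terminals: C.
FIRST sets used below: FIRST(A) = { 'n' }

C: nullable alternative(s) C → ε; FOLLOW(C) = { ';' }
  C → ε: FIRST \ {ε} = { } — this is the only nullable alternative, skip
  C → n b b: FIRST \ {ε} = { 'n' } — disjoint from FOLLOW(C)
  C → A g b: FIRST \ {ε} = { 'n' } — disjoint from FOLLOW(C)

A has no nullable alternative, so no FIRST/FOLLOW check is needed there.

No FIRST/FOLLOW conflicts found.

Answer: No FIRST/FOLLOW conflicts.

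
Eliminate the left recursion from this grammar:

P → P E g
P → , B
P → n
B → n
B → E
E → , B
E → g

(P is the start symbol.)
P is directly left-recursive. The standard transformation for
  A → A α₁ | ... | A α_m | β₁ | ... | β_n
is
  A  → β₁ A' | ... | β_n A'
  A' → α₁ A' | ... | α_m A' | ε

P → , B becomes P → , B P'
P → n becomes P → n P'
P → P E g becomes P' → E g P'
Add P' → ε

Productions for other non-terminals are unchanged:
  B → n
  B → E
  E → , B
  E → g

Resulting grammar:
P → , B P'
P → n P'
P' → E g P'
P' → ε
B → n
B → E
E → , B
E → g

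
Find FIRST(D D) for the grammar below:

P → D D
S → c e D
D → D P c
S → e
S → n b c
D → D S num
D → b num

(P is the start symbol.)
{ 'b' }

FIRST sets of the non-terminals involved (from the grammar, by fixed-point iteration):
  FIRST(D) = { 'b' }

To compute FIRST(D D), process the symbols left to right:
Symbol D is a non-terminal. Add FIRST(D) \ {ε} = { 'b' }
D is not nullable (ε ∉ FIRST(D)), so stop here.
FIRST(D D) = { 'b' }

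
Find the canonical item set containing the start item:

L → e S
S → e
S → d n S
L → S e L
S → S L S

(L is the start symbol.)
{ [L → . S e L], [L → . e S], [L' → . L], [S → . S L S], [S → . d n S], [S → . e] }

First, augment the grammar with L' → L
I₀ = CLOSURE({ [L' → . L] }):
  [L' → . L] has the dot before L: add [L → . e S], [L → . S e L]
  [L → . S e L] has the dot before S: add [S → . e], [S → . d n S], [S → . S L S]
No further items can be added.

I₀ = { [L → . S e L], [L → . e S], [L' → . L], [S → . S L S], [S → . d n S], [S → . e] }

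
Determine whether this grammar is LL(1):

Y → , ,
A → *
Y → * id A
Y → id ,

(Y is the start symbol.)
A grammar is LL(1) if for each non-terminal N with multiple productions, the predict sets of those productions are pairwise disjoint, where PREDICT(N → α) = (FIRST(α) \ {ε}) ∪ (FOLLOW(N) if α ⇒* ε).

For Y:
  PREDICT(Y → ',' ',') = { ',' }
  PREDICT(Y → '*' id A) = { '*' }
  PREDICT(Y → id ',') = { 'id' }
A has a single production, so nothing to check there.

All predict sets are disjoint. The grammar IS LL(1).

Answer: Yes, the grammar is LL(1).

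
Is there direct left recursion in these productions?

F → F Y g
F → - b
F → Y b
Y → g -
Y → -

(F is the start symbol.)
Yes, F is left-recursive

Direct left recursion occurs when N → N α for some non-terminal N (the right-hand side begins with the left-hand side itself).

F → F Y g: LEFT RECURSIVE (starts with F)
F → - b: starts with '-'
F → Y b: starts with Y
Y → g -: starts with g
Y → -: starts with '-'

The grammar has direct left recursion on: F.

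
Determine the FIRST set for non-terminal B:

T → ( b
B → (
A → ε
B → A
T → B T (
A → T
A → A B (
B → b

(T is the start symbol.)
{ '(', 'b', ε }

FIRST sets of the other non-terminals involved (by the same procedure, iterated to a fixed point):
  FIRST(A) = { '(', 'b', ε }

From B → (:
  - '(' is a terminal: add '(' and stop
From B → A:
  - A is a non-terminal: add FIRST(A) \ {ε} = { '(', 'b' }
    A is nullable and nothing follows, so the whole right-hand side can vanish: ε ∈ FIRST(B)
From B → b:
  - b is a terminal: add 'b' and stop

Collecting: FIRST(B) = { '(', 'b', ε }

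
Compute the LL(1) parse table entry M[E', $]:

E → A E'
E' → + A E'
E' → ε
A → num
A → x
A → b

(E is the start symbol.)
E' → ε

To find M[E', $], we find productions for E' where $ is in the predict set (PREDICT(N → α) = (FIRST(α) \ {ε}) ∪ (FOLLOW(N) if α ⇒* ε)).

Relevant sets:
  FOLLOW(E') = { $ }

E' → + A E': PREDICT = { '+' }
E' → ε: PREDICT = { $ }
  $ is in predict set, so this production goes in M[E', $]

M[E', $] = E' → ε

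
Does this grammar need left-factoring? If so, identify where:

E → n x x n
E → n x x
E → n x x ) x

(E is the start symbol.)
Yes, E has productions with common prefix 'n x x'

Left-factoring is needed when two productions for the same non-terminal
share a common prefix on the right-hand side.

Productions for E:
  E → n x x n
  E → n x x
  E → n x x ) x

Found common prefix 'n x x' in productions for E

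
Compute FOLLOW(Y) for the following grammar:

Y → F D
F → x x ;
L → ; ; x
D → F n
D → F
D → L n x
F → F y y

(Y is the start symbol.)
{ $ }

Y is the start symbol, so $ ∈ FOLLOW(Y).
Y does not occur on any right-hand side.

Taking the union: FOLLOW(Y) = { $ }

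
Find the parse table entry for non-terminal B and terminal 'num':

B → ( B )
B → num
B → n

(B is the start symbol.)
B → num

To find M[B, 'num'], we find productions for B where 'num' is in the predict set (PREDICT(N → α) = (FIRST(α) \ {ε}) ∪ (FOLLOW(N) if α ⇒* ε)).

B → ( B ): PREDICT = { '(' }
B → num: PREDICT = { 'num' }
  'num' is in predict set, so this production goes in M[B, 'num']
B → n: PREDICT = { 'n' }

M[B, 'num'] = B → num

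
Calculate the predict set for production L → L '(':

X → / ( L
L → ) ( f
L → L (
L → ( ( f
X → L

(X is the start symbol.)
{ '(', ')' }

PREDICT(L → L '(') = (FIRST(RHS) \ {ε}) ∪ (FOLLOW(L) if ε ∈ FIRST(RHS), i.e. RHS ⇒* ε)
FIRST(L) = { '(', ')' }
FIRST(L '(') = { '(', ')' }
ε ∉ FIRST(L '('), so FOLLOW(L) is not added.
PREDICT(L → L '(') = { '(', ')' }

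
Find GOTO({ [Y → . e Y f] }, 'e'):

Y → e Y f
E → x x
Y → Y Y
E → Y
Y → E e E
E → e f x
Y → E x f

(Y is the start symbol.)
{ [E → . Y], [E → . e f x], [E → . x x], [Y → . E e E], [Y → . E x f], [Y → . Y Y], [Y → . e Y f], [Y → e . Y f] }

GOTO(I, 'e') = CLOSURE({ [A → αX.β] : [A → α.Xβ] ∈ I, X = 'e' })

Items with dot before 'e', with the dot advanced:
  [Y → . e Y f] → [Y → e . Y f]
Closure of the advanced items:
  [Y → e . Y f] has the dot before Y: add [Y → . e Y f], [Y → . Y Y], [Y → . E e E], [Y → . E x f]
  [Y → . E e E] has the dot before E: add [E → . x x], [E → . Y], [E → . e f x]

GOTO = { [E → . Y], [E → . e f x], [E → . x x], [Y → . E e E], [Y → . E x f], [Y → . Y Y], [Y → . e Y f], [Y → e . Y f] }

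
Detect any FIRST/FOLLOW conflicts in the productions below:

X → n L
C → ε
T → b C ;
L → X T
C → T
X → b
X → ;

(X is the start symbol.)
No FIRST/FOLLOW conflicts.

A FIRST/FOLLOW conflict occurs when a non-terminal N has a nullable alternative N → β (β ⇒* ε) and another alternative N → α with FIRST(α) ∩ FOLLOW(N) ≠ ∅: on such a lookahead the parser cannot decide between expanding α and letting N vanish via β.

Nullable non-terminals: C.
FIRST sets used below: FIRST(T) = { 'b' }

C: nullable alternative(s) C → ε; FOLLOW(C) = { ';' }
  C → ε: FIRST \ {ε} = { } — this is the only nullable alternative, skip
  C → T: FIRST \ {ε} = { 'b' } — disjoint from FOLLOW(C)

L, T, X have no nullable alternative, so no FIRST/FOLLOW check is needed there.

No FIRST/FOLLOW conflicts found.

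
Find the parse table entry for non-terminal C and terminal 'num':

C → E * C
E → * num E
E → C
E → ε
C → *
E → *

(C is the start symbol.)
To find M[C, 'num'], we find productions for C where 'num' is in the predict set (PREDICT(N → α) = (FIRST(α) \ {ε}) ∪ (FOLLOW(N) if α ⇒* ε)).

Relevant sets:
  FIRST(E) = { '*', ε }

C → E * C: PREDICT = { '*' }
C → *: PREDICT = { '*' }

M[C, 'num'] is empty (no production applies)

Answer: Empty (error entry)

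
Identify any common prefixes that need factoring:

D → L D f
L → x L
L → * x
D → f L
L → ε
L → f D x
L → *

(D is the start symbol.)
Yes, L has productions with common prefix '*'

Left-factoring is needed when two productions for the same non-terminal
share a common prefix on the right-hand side.

Productions for D:
  D → L D f
  D → f L
Productions for L:
  L → x L
  L → * x
  L → ε
  L → f D x
  L → *

Found common prefix '*' in productions for L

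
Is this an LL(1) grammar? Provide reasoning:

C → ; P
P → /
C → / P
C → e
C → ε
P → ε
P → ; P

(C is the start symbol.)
Yes, the grammar is LL(1).

A grammar is LL(1) if for each non-terminal N with multiple productions, the predict sets of those productions are pairwise disjoint, where PREDICT(N → α) = (FIRST(α) \ {ε}) ∪ (FOLLOW(N) if α ⇒* ε).

Relevant sets:
  FOLLOW(C) = { $ }
  FOLLOW(P) = { $ }

For C:
  PREDICT(C → ';' P) = { ';' }
  PREDICT(C → '/' P) = { '/' }
  PREDICT(C → e) = { 'e' }
  PREDICT(C → ε) = { $ }
For P:
  PREDICT(P → '/') = { '/' }
  PREDICT(P → ε) = { $ }
  PREDICT(P → ';' P) = { ';' }

All predict sets are disjoint. The grammar IS LL(1).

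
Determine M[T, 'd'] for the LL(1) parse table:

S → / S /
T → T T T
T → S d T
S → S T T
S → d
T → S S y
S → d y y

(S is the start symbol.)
To find M[T, 'd'], we find productions for T where 'd' is in the predict set (PREDICT(N → α) = (FIRST(α) \ {ε}) ∪ (FOLLOW(N) if α ⇒* ε)).

Relevant sets:
  FIRST(T) = { '/', 'd' }
  FIRST(S) = { '/', 'd' }

T → T T T: PREDICT = { '/', 'd' }
  'd' is in predict set, so this production goes in M[T, 'd']
T → S d T: PREDICT = { '/', 'd' }
  'd' is in predict set, so this production goes in M[T, 'd']
T → S S y: PREDICT = { '/', 'd' }
  'd' is in predict set, so this production goes in M[T, 'd']

M[T, 'd'] = T → T T T, T → S d T, T → S S y  (a multiply-defined cell — the grammar is not LL(1))

Answer: T → T T T, T → S d T, T → S S y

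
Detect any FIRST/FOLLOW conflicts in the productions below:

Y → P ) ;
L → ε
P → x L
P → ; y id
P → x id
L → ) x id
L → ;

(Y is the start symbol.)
A FIRST/FOLLOW conflict occurs when a non-terminal N has a nullable alternative N → β (β ⇒* ε) and another alternative N → α with FIRST(α) ∩ FOLLOW(N) ≠ ∅: on such a lookahead the parser cannot decide between expanding α and letting N vanish via β.

Nullable non-terminals: L.

L: nullable alternative(s) L → ε; FOLLOW(L) = { ')' }
  L → ε: FIRST \ {ε} = { } — this is the only nullable alternative, skip
  L → ) x id: FIRST \ {ε} = { ')' } — overlaps FOLLOW(L) on { ')' }: CONFLICT
  L → ;: FIRST \ {ε} = { ';' } — disjoint from FOLLOW(L)

P, Y have no nullable alternative, so no FIRST/FOLLOW check is needed there.

So the grammar has 1 FIRST/FOLLOW conflict (marked CONFLICT above).

Answer: Yes. L → ')' x id with FOLLOW(L) on { ')' }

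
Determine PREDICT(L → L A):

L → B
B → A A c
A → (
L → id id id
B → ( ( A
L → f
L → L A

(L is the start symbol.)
{ '(', 'f', 'id' }

PREDICT(L → L A) = (FIRST(RHS) \ {ε}) ∪ (FOLLOW(L) if ε ∈ FIRST(RHS), i.e. RHS ⇒* ε)
FIRST(L) = { '(', 'f', 'id' }
FIRST(L A) = { '(', 'f', 'id' }
ε ∉ FIRST(L A), so FOLLOW(L) is not added.
PREDICT(L → L A) = { '(', 'f', 'id' }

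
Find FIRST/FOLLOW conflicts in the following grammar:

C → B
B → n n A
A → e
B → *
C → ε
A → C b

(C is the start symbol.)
No FIRST/FOLLOW conflicts.

A FIRST/FOLLOW conflict occurs when a non-terminal N has a nullable alternative N → β (β ⇒* ε) and another alternative N → α with FIRST(α) ∩ FOLLOW(N) ≠ ∅: on such a lookahead the parser cannot decide between expanding α and letting N vanish via β.

Nullable non-terminals: C.
FIRST sets used below: FIRST(B) = { '*', 'n' }

C: nullable alternative(s) C → ε; FOLLOW(C) = { $, 'b' }
  C → B: FIRST \ {ε} = { '*', 'n' } — disjoint from FOLLOW(C)
  C → ε: FIRST \ {ε} = { } — this is the only nullable alternative, skip

A, B have no nullable alternative, so no FIRST/FOLLOW check is needed there.

No FIRST/FOLLOW conflicts found.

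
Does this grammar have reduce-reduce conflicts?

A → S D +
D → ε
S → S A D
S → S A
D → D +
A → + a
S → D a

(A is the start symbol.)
Yes — I5: [D → .] vs [S → S A .]; I7: [A → S D + .] vs [D → D + .]

A reduce-reduce conflict occurs when an LR(0) state has two complete items [A → α .] and [B → β .] — both call for a reduction, and with no lookahead the parser cannot choose between them.

Augment with A' → A and build the canonical LR(0) collection (I0 = CLOSURE({[A' → . A]}), then GOTO on every symbol after a dot until no new states appear). It has 12 states:
  I0: { [A → . + a], [A → . S D +], [A' → . A], [D → . D +], [D → .], [S → . D a], [S → . S A D], [S → . S A] }  — shift, reduce
  I1: { [A → + . a] }  — shift
  I2: { [A' → A .] }  — accept
  I3: { [D → D . +], [S → D . a] }  — shift
  I4: { [A → . + a], [A → . S D +], [A → S . D +], [D → . D +], [D → .], [S → . D a], [S → . S A D], [S → . S A], [S → S . A D], [S → S . A] }  — shift, reduce
  I5: { [D → . D +], [D → .], [S → S A . D], [S → S A .] }  — 2 reduces
  I6: { [A → S D . +], [D → D . +], [S → D . a] }  — shift
  I7: { [A → S D + .], [D → D + .] }  — 2 reduces
  I8: { [S → D a .] }  — reduce
  I9: { [D → D . +], [S → S A D .] }  — shift, reduce
  I10: { [D → D + .] }  — reduce
  I11: { [A → + a .] }  — reduce

I5 contains complete items [D → .], [S → S A .] — reduce-reduce conflict.
I7 contains complete items [A → S D + .], [D → D + .] — reduce-reduce conflict.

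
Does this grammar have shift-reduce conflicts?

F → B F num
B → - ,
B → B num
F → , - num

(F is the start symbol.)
A shift-reduce conflict occurs when an LR(0) state has both:
  - a complete (reduce) item [A → α .] (dot at the end), and
  - a shift item [B → β . c γ] (dot before a terminal).

Augment with F' → F and build the canonical LR(0) collection (I0 = CLOSURE({[F' → . F]}), then GOTO on every symbol after a dot until no new states appear). It has 11 states:
  I0: { [B → . - ,], [B → . B num], [F → . , - num], [F → . B F num], [F' → . F] }  — shift
  I1: { [F → , . - num] }  — shift
  I2: { [B → - . ,] }  — shift
  I3: { [B → . - ,], [B → . B num], [B → B . num], [F → . , - num], [F → . B F num], [F → B . F num] }  — shift
  I4: { [F' → F .] }  — accept
  I5: { [F → B F . num] }  — shift
  I6: { [B → B num .] }  — reduce
  I7: { [F → B F num .] }  — reduce
  I8: { [B → - , .] }  — reduce
  I9: { [F → , - . num] }  — shift
  I10: { [F → , - num .] }  — reduce

No state contains both a complete item and a shift item.

Answer: No shift-reduce conflicts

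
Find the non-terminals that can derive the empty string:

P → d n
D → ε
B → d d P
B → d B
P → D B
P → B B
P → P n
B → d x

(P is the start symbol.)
ε-productions: D → ε
So D is immediately nullable.
No further non-terminal can be added: every production for the remaining non-terminals contains a terminal or a non-nullable non-terminal.
Nullable = { 'D' }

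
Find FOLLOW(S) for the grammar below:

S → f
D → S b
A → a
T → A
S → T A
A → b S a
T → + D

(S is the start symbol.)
S is the start symbol, so $ ∈ FOLLOW(S).
In D → S b: S is followed by b, add FIRST(b) \ {ε} = { 'b' }
In A → b S a: S is followed by a, add FIRST(a) \ {ε} = { 'a' }

Taking the union: FOLLOW(S) = { $, 'a', 'b' }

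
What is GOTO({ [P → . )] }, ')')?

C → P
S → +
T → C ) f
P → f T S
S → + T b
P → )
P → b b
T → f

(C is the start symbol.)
{ [P → ) .] }

GOTO(I, ')') = CLOSURE({ [A → αX.β] : [A → α.Xβ] ∈ I, X = ')' })

Items with dot before ')', with the dot advanced:
  [P → . )] → [P → ) .]
Closure adds nothing (no advanced item has the dot before a non-terminal).

GOTO = { [P → ) .] }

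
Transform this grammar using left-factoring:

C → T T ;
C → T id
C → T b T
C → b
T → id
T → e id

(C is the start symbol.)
C → T C'
C' → T ;
C' → id
C' → b T
C → b
T → id
T → e id

Left-factoring transforms A → αβ₁ | αβ₂ into A → αA' and A' → β₁ | β₂
(α is the longest common prefix among the alternatives). Repeat until
no nonterminal has two alternatives with a common prefix.

Round 1: C has alternatives sharing prefix 'T'. Introduce C': C → T C'
  Add: C' → T ;
  Add: C' → id
  Add: C' → b T

No remaining common prefixes — done.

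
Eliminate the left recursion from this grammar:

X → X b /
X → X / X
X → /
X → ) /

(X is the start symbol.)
X is directly left-recursive. The standard transformation for
  A → A α₁ | ... | A α_m | β₁ | ... | β_n
is
  A  → β₁ A' | ... | β_n A'
  A' → α₁ A' | ... | α_m A' | ε

X → / becomes X → / X'
X → ) / becomes X → ) / X'
X → X b / becomes X' → b / X'
X → X / X becomes X' → / X X'
Add X' → ε

Resulting grammar:
X → / X'
X → ) / X'
X' → b / X'
X' → / X X'
X' → ε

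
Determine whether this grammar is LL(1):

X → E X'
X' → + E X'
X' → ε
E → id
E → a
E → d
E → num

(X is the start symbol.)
A grammar is LL(1) if for each non-terminal N with multiple productions, the predict sets of those productions are pairwise disjoint, where PREDICT(N → α) = (FIRST(α) \ {ε}) ∪ (FOLLOW(N) if α ⇒* ε).

Relevant sets:
  FOLLOW(X') = { $ }

For X':
  PREDICT(X' → '+' E X') = { '+' }
  PREDICT(X' → ε) = { $ }
For E:
  PREDICT(E → id) = { 'id' }
  PREDICT(E → a) = { 'a' }
  PREDICT(E → d) = { 'd' }
  PREDICT(E → num) = { 'num' }
X has a single production, so nothing to check there.

All predict sets are disjoint. The grammar IS LL(1).

Answer: Yes, the grammar is LL(1).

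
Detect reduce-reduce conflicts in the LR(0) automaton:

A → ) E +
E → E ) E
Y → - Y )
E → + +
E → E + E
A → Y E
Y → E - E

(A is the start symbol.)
Augment with A' → A and build the canonical LR(0) collection (I0 = CLOSURE({[A' → . A]}), then GOTO on every symbol after a dot until no new states appear). It has 19 states:
  I0: { [A → . ) E +], [A → . Y E], [A' → . A], [E → . + +], [E → . E ) E], [E → . E + E], [Y → . - Y )], [Y → . E - E] }  — shift
  I1: { [A → ) . E +], [E → . + +], [E → . E ) E], [E → . E + E] }  — shift
  I2: { [E → + . +] }  — shift
  I3: { [E → . + +], [E → . E ) E], [E → . E + E], [Y → - . Y )], [Y → . - Y )], [Y → . E - E] }  — shift
  I4: { [A' → A .] }  — accept
  I5: { [E → E . ) E], [E → E . + E], [Y → E . - E] }  — shift
  I6: { [A → Y . E], [E → . + +], [E → . E ) E], [E → . E + E] }  — shift
  I7: { [A → Y E .], [E → E . ) E], [E → E . + E] }  — shift, reduce
  I8: { [E → . + +], [E → . E ) E], [E → . E + E], [E → E ) . E] }  — shift
  I9: { [E → . + +], [E → . E ) E], [E → . E + E], [E → E + . E] }  — shift
  I10: { [E → E + E .], [E → E . ) E], [E → E . + E] }  — shift, reduce
  I11: { [E → E ) E .], [E → E . ) E], [E → E . + E] }  — shift, reduce
  I12: { [E → . + +], [E → . E ) E], [E → . E + E], [Y → E - . E] }  — shift
  I13: { [E → E . ) E], [E → E . + E], [Y → E - E .] }  — shift, reduce
  I14: { [Y → - Y . )] }  — shift
  I15: { [Y → - Y ) .] }  — reduce
  I16: { [E → + + .] }  — reduce
  I17: { [A → ) E . +], [E → E . ) E], [E → E . + E] }  — shift
  I18: { [A → ) E + .], [E → . + +], [E → . E ) E], [E → . E + E], [E → E + . E] }  — shift, reduce

No state contains more than one complete item.

Answer: No reduce-reduce conflicts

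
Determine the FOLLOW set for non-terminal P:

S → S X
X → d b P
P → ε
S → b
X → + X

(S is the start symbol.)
To compute FOLLOW(P), find every occurrence of P on a right-hand side N → α P β: add FIRST(β) \ {ε}, and if β is empty or nullable also add FOLLOW(N). Iterate to a fixed point.

In X → d b P: P is at the end, add FOLLOW(X)

The FOLLOW sets referred to above (computed the same way, to a fixed point):
  FOLLOW(X) = { $, '+', 'd' }

Taking the union: FOLLOW(P) = { $, '+', 'd' }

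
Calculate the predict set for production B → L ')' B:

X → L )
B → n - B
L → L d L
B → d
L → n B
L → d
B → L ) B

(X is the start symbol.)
{ 'd', 'n' }

PREDICT(B → L ')' B) = (FIRST(RHS) \ {ε}) ∪ (FOLLOW(B) if ε ∈ FIRST(RHS), i.e. RHS ⇒* ε)
FIRST(L) = { 'd', 'n' }
FIRST(L ')' B) = { 'd', 'n' }
ε ∉ FIRST(L ')' B), so FOLLOW(B) is not added.
PREDICT(B → L ')' B) = { 'd', 'n' }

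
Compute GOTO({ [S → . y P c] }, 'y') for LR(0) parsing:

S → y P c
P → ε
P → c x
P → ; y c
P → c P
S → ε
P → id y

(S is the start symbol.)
{ [P → . ; y c], [P → . c P], [P → . c x], [P → . id y], [P → .], [S → y . P c] }

GOTO(I, 'y') = CLOSURE({ [A → αX.β] : [A → α.Xβ] ∈ I, X = 'y' })

Items with dot before 'y', with the dot advanced:
  [S → . y P c] → [S → y . P c]
Closure of the advanced items:
  [S → y . P c] has the dot before P: add [P → .], [P → . c x], [P → . ; y c], [P → . c P], [P → . id y]

GOTO = { [P → . ; y c], [P → . c P], [P → . c x], [P → . id y], [P → .], [S → y . P c] }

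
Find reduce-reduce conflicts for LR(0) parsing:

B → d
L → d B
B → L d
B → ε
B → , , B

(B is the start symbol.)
Yes — I4: [B → .] vs [B → d .]

Augment with B' → B and build the canonical LR(0) collection (I0 = CLOSURE({[B' → . B]}), then GOTO on every symbol after a dot until no new states appear). It has 9 states:
  I0: { [B → . , , B], [B → . L d], [B → . d], [B → .], [B' → . B], [L → . d B] }  — shift, reduce
  I1: { [B → , . , B] }  — shift
  I2: { [B' → B .] }  — accept
  I3: { [B → L . d] }  — shift
  I4: { [B → . , , B], [B → . L d], [B → . d], [B → .], [B → d .], [L → . d B], [L → d . B] }  — shift, 2 reduces
  I5: { [L → d B .] }  — reduce
  I6: { [B → L d .] }  — reduce
  I7: { [B → , , . B], [B → . , , B], [B → . L d], [B → . d], [B → .], [L → . d B] }  — shift, reduce
  I8: { [B → , , B .] }  — reduce

I4 contains complete items [B → .], [B → d .] — reduce-reduce conflict.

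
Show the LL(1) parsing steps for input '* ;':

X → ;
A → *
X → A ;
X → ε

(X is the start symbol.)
LL(1) parsing maintains a stack (initially the start symbol over $) and the input. At each step: if the stack top is a terminal, match it against the current input token; if it is a non-terminal N, replace it with the RHS of M[N, lookahead] (the unique production whose predict set contains the lookahead).

Stack is shown with the top on the left.

Stack  Input  Action
--------------------
X $    * ; $  output X → A ;
A ; $  * ; $  output A → *
* ; $  * ; $  match '*'
; $    ; $    match ';'
$      $      accept

The string is accepted.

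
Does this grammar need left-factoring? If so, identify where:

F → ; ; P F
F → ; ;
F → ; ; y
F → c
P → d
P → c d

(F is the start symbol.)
Yes, F has productions with common prefix '; ;'

Left-factoring is needed when two productions for the same non-terminal
share a common prefix on the right-hand side.

Productions for F:
  F → ; ; P F
  F → ; ;
  F → ; ; y
  F → c
Productions for P:
  P → d
  P → c d

Found common prefix '; ;' in productions for F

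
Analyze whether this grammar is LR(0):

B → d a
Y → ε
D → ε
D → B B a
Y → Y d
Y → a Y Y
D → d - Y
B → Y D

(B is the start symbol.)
No. Shift-reduce conflict between [Y → .] and [B → . d a]

A grammar is LR(0) if no state in the canonical LR(0) collection has:
  - both a shift item (dot before a terminal) and a complete item (shift-reduce conflict), or
  - two or more complete items (reduce-reduce conflict; the accept item [B' → B .] counts as a complete item here).

Augment with B' → B and build the canonical LR(0) collection (I0 = CLOSURE({[B' → . B]}), then GOTO on every symbol after a dot until no new states appear). It has 16 states:
  I0: { [B → . Y D], [B → . d a], [B' → . B], [Y → . Y d], [Y → . a Y Y], [Y → .] }  — shift, reduce
  I1: { [B' → B .] }  — accept
  I2: { [B → . Y D], [B → . d a], [B → Y . D], [D → . B B a], [D → . d - Y], [D → .], [Y → . Y d], [Y → . a Y Y], [Y → .], [Y → Y . d] }  — shift, 2 reduces
  I3: { [Y → . Y d], [Y → . a Y Y], [Y → .], [Y → a . Y Y] }  — shift, reduce
  I4: { [B → d . a] }  — shift
  I5: { [B → d a .] }  — reduce
  I6: { [Y → . Y d], [Y → . a Y Y], [Y → .], [Y → Y . d], [Y → a Y . Y] }  — shift, reduce
  I7: { [Y → Y . d], [Y → a Y Y .] }  — shift, reduce
  I8: { [Y → Y d .] }  — reduce
  I9: { [B → . Y D], [B → . d a], [D → B . B a], [Y → . Y d], [Y → . a Y Y], [Y → .] }  — shift, reduce
  I10: { [B → Y D .] }  — reduce
  I11: { [B → d . a], [D → d . - Y], [Y → Y d .] }  — shift, reduce
  I12: { [D → d - . Y], [Y → . Y d], [Y → . a Y Y], [Y → .] }  — shift, reduce
  I13: { [D → d - Y .], [Y → Y . d] }  — shift, reduce
  I14: { [D → B B . a] }  — shift
  I15: { [D → B B a .] }  — reduce

Conflict in state I0:
  Shift-reduce conflict between [Y → .] and [B → . d a]
So the grammar is NOT LR(0).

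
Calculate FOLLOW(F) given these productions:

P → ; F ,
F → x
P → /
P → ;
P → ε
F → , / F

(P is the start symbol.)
To compute FOLLOW(F), find every occurrence of F on a right-hand side N → α F β: add FIRST(β) \ {ε}, and if β is empty or nullable also add FOLLOW(N). Iterate to a fixed point.

In P → ; F ,: F is followed by ',', add FIRST(',') \ {ε} = { ',' }
In F → , / F: F is at the end; this adds FOLLOW(F) to itself — nothing new

Taking the union: FOLLOW(F) = { ',' }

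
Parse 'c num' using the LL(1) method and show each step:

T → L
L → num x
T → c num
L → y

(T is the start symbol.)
Stack is shown with the top on the left.

Stack    Input    Action
------------------------
T $      c num $  output T → c num
c num $  c num $  match 'c'
num $    num $    match 'num'
$        $        accept

The string is accepted.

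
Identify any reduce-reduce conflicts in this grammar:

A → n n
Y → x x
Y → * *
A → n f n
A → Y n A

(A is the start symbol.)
No reduce-reduce conflicts

Augment with A' → A and build the canonical LR(0) collection (I0 = CLOSURE({[A' → . A]}), then GOTO on every symbol after a dot until no new states appear). It has 13 states:
  I0: { [A → . Y n A], [A → . n f n], [A → . n n], [A' → . A], [Y → . * *], [Y → . x x] }  — shift
  I1: { [Y → * . *] }  — shift
  I2: { [A' → A .] }  — accept
  I3: { [A → Y . n A] }  — shift
  I4: { [A → n . f n], [A → n . n] }  — shift
  I5: { [Y → x . x] }  — shift
  I6: { [Y → x x .] }  — reduce
  I7: { [A → n f . n] }  — shift
  I8: { [A → n n .] }  — reduce
  I9: { [A → n f n .] }  — reduce
  I10: { [A → . Y n A], [A → . n f n], [A → . n n], [A → Y n . A], [Y → . * *], [Y → . x x] }  — shift
  I11: { [A → Y n A .] }  — reduce
  I12: { [Y → * * .] }  — reduce

No state contains more than one complete item.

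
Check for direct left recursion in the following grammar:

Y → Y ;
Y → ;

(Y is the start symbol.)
Y → Y ;: LEFT RECURSIVE (starts with Y)
Y → ;: starts with ';'

The grammar has direct left recursion on: Y.

Answer: Yes, Y is left-recursive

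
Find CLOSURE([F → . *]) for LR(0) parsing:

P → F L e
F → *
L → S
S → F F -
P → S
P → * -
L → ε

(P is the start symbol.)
To compute CLOSURE, for each item [A → α.Bβ] where B is a non-terminal, add [B → .γ] for all productions B → γ; repeat for the newly added items until nothing changes.

Start with: [F → . *]
The dot precedes the terminal '*', so nothing is added.

CLOSURE = { [F → . *] }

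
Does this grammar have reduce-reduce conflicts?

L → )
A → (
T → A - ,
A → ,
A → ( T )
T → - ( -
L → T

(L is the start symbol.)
No reduce-reduce conflicts

A reduce-reduce conflict occurs when an LR(0) state has two complete items [A → α .] and [B → β .] — both call for a reduction, and with no lookahead the parser cannot choose between them.

Augment with L' → L and build the canonical LR(0) collection (I0 = CLOSURE({[L' → . L]}), then GOTO on every symbol after a dot until no new states appear). It has 14 states:
  I0: { [A → . ( T )], [A → . (], [A → . ,], [L → . )], [L → . T], [L' → . L], [T → . - ( -], [T → . A - ,] }  — shift
  I1: { [A → ( . T )], [A → ( .], [A → . ( T )], [A → . (], [A → . ,], [T → . - ( -], [T → . A - ,] }  — shift, reduce
  I2: { [L → ) .] }  — reduce
  I3: { [A → , .] }  — reduce
  I4: { [T → - . ( -] }  — shift
  I5: { [T → A . - ,] }  — shift
  I6: { [L' → L .] }  — accept
  I7: { [L → T .] }  — reduce
  I8: { [T → A - . ,] }  — shift
  I9: { [T → A - , .] }  — reduce
  I10: { [T → - ( . -] }  — shift
  I11: { [T → - ( - .] }  — reduce
  I12: { [A → ( T . )] }  — shift
  I13: { [A → ( T ) .] }  — reduce

No state contains more than one complete item.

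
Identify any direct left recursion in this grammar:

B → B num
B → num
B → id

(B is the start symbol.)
B → B num: LEFT RECURSIVE (starts with B)
B → num: starts with num
B → id: starts with id

The grammar has direct left recursion on: B.

Answer: Yes, B is left-recursive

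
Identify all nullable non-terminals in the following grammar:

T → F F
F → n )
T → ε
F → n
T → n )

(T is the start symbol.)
{ 'T' }

ε-productions: T → ε
So T is immediately nullable.
No further non-terminal can be added: every production for the remaining non-terminals contains a terminal or a non-nullable non-terminal.
Nullable = { 'T' }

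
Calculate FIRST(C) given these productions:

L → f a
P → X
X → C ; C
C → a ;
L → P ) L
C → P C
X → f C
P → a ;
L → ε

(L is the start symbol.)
{ 'a', 'f' }

FIRST sets of the other non-terminals involved (by the same procedure, iterated to a fixed point):
  FIRST(P) = { 'a', 'f' }

From C → a ;:
  - a is a terminal: add 'a' and stop
From C → P C:
  - P is a non-terminal: add FIRST(P) \ {ε} = { 'a', 'f' }
    P is not nullable, so stop

Collecting: FIRST(C) = { 'a', 'f' }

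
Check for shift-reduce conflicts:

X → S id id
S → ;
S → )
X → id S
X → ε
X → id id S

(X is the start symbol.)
A shift-reduce conflict occurs when an LR(0) state has both:
  - a complete (reduce) item [A → α .] (dot at the end), and
  - a shift item [B → β . c γ] (dot before a terminal).

Augment with X' → X and build the canonical LR(0) collection (I0 = CLOSURE({[X' → . X]}), then GOTO on every symbol after a dot until no new states appear). It has 11 states:
  I0: { [S → . )], [S → . ;], [X → . S id id], [X → . id S], [X → . id id S], [X → .], [X' → . X] }  — shift, reduce
  I1: { [S → ) .] }  — reduce
  I2: { [S → ; .] }  — reduce
  I3: { [X → S . id id] }  — shift
  I4: { [X' → X .] }  — accept
  I5: { [S → . )], [S → . ;], [X → id . S], [X → id . id S] }  — shift
  I6: { [X → id S .] }  — reduce
  I7: { [S → . )], [S → . ;], [X → id id . S] }  — shift
  I8: { [X → id id S .] }  — reduce
  I9: { [X → S id . id] }  — shift
  I10: { [X → S id id .] }  — reduce

I0 contains reduce item [X → .] and shift items [S → . )], [S → . ;], [X → . id S], [X → . id id S] — shift-reduce conflict.

Answer: Yes — I0: [X → .] vs [S → . )]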